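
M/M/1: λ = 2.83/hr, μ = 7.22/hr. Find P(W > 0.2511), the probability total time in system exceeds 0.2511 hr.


W ~ Exponential(μ−λ) for M/M/1.
μ − λ = 7.22 − 2.83 = 4.3900
P(W > t) = e^{−(μ−λ)t} = e^{−1.1023} = 0.332097

Final: 0.332097


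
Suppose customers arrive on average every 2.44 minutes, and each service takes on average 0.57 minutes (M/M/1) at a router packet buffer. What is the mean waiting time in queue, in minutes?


λ = 60/2.44 = 24.5902 /hr
μ = 60/0.57 = 105.2632 /hr
ρ = λ/μ = 24.5902/105.2632 = 0.2336
Wq = ρ/(μ−λ) = 0.2336/(105.2632−24.5902) = 0.002896 hr
In minutes: 0.002896·60 = 0.1737 min

Final: 0.1737 min


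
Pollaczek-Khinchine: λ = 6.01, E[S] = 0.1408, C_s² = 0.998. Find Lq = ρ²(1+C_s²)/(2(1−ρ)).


ρ = λ·E[S] = 6.01·0.1408 = 0.8462
Lq = ρ²(1+C_s²)/(2(1−ρ)) = 0.7161·(1+0.998)/(2·0.1538)
= 0.7161·1.9980/0.3076 = 4.65142

Final: 4.65142


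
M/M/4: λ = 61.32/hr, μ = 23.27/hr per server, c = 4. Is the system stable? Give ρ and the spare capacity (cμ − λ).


Total capacity cμ = 4·23.27 = 93.08/hr
ρ = λ/(cμ) = 61.32/93.08 = 0.6588
Stable ⇔ ρ < 1: YES
Spare capacity = cμ − λ = 93.08 − 61.32 = 31.76/hr

Final: ρ = 0.6588; stable; margin = 31.76/hr


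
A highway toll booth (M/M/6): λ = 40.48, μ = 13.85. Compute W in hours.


a = 2.9227; ρ = 0.4871; P₀ = 0.053019
Lq = P₀·a^c·ρ/(c!(1−ρ)²) = 0.08501
Wq = Lq/λ = 0.08501/40.48 = 0.002100 hr
W = Wq + 1/μ = 0.002100 + 0.07220 = 0.07430 hr

Final: 0.07430 hr


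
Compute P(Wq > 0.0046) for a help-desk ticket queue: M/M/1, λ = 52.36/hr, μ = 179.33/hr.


ρ = 52.36/179.33 = 0.2920
P(Wq > t) = ρ·e^{−(μ−λ)t} = 0.2920·e^{−0.5841}
= 0.2920·0.557629 = 0.162814

Final: 0.162814


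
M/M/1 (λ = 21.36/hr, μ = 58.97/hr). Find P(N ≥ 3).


ρ = 21.36/58.97 = 0.3622
P(N ≥ n) = ρ^n = 0.3622^3 = 0.047524

Final: 0.047524


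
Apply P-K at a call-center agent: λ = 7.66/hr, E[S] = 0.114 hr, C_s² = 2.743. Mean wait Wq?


ρ = λ·E[S] = 7.66·0.114 = 0.8732
E[S²] = E[S]²(1+C_s²) = 0.114²·(1+2.743) = 0.048644
Wq = λ·E[S²]/(2(1−ρ)) = 7.66·0.048644/(2·0.1268) = 1.46976 hr

Final: 1.46976 hr


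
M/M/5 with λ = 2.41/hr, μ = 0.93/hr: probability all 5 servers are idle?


a = λ/μ = 2.41/0.93 = 2.5914; ρ = a/c = 0.5183
Σ_{k=0}^{4} a^k/k! (terms k=0..4) = 1.00000 + 2.59140 + 3.35767 + 2.90035 + 1.87899 = 11.72842
Tail: a^5/(5!(1−ρ)) = 116.86123/(120·0.4817) = 2.02160
P₀ = 1/(11.72842 + 2.02160) = 1/13.75001 = 0.072727

Final: 0.072727


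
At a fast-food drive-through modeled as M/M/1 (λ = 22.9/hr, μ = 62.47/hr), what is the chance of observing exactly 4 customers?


ρ = 22.9/62.47 = 0.3666
P_n = (1−ρ)·ρ^n = (1 − 0.3666)·0.3666^4 = 0.6334·0.018057 = 0.011438

Final: 0.011438


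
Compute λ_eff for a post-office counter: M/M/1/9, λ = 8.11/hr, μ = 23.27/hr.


ρ = 0.3485; P_K = (1−ρ)ρ^9/(1−ρ^10) = 0.00004942
λ_eff = λ(1 − P_K) = 8.11·(1 − 0.00004942) = 8.11·0.999951 = 8.1096 /hr

Final: 8.1096 /hr


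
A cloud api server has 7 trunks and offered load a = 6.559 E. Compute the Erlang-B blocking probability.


B(c,a) = (a^c/c!) / Σ_{k=0}^{c} a^k/k!
a^7/7! = 103.617445
Σ terms (k=0..7): 1.00000 + 6.55900 + 21.51024 + 47.02856 + 77.11507 + 101.15955 + 110.58425 + 103.61745 = 468.574124
B = 103.617445/468.574124 = 0.221134

Final: 0.221134


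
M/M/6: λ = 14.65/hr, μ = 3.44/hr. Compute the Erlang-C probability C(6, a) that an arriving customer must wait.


a = λ/μ = 4.2587; ρ = a/6 = 0.7098
P₀ = 0.012326 (from M/M/c formula)
C(c,a) = [a^c/(c!(1−ρ))]·P₀ = [5965.88796/(720·0.2902)]·0.012326
= 28.55127·0.012326 = 0.351915

Final: 0.351915


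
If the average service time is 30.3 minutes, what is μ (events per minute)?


μ = 1/(service time) in consistent units.
1 minute = 1 min, so μ = 1/30.3 = 0.03300 per minute

Final: 0.03300 /min


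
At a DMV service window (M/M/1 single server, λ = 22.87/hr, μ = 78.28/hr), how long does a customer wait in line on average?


ρ = 22.87/78.28 = 0.2922
Wq = ρ/(μ−λ) = 0.2922/(78.28 − 22.87) = 0.2922/55.41 = 0.005273 hr

Final: 0.005273 hr


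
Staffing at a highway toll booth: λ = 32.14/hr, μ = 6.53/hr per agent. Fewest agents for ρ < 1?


Stability requires cμ > λ ⇔ c > λ/μ.
λ/μ = 32.14/6.53 = 4.9219
Minimum integer c = ⌊4.9219⌋ + 1 = 5
Check: 5·6.53 = 32.65 > 32.14, while 4·6.53 = 26.12 ≤ 32.14

Final: 5 servers


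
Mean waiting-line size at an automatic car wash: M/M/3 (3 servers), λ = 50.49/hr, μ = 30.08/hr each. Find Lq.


a = λ/μ = 1.6785; ρ = a/3 = 0.5595
P₀ = 0.170167
Lq = P₀·a^c·ρ / (c!·(1−ρ)²) = 0.170167·4.72914·0.5595/(6·0.19403)
= 0.38676

Final: 0.38676


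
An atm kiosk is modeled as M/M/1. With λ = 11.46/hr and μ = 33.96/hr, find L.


ρ = λ/μ = 11.46/33.96 = 0.3375
L = ρ/(1−ρ) = 0.3375/(1 − 0.3375) = 0.3375/0.6625 = 0.5093

Final: 0.5093


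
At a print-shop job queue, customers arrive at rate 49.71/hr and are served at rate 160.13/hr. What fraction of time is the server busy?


ρ = λ/μ = 49.71/160.13 = 0.3104

Final: 0.3104


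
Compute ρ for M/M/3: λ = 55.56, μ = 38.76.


ρ = λ/(cμ) = 55.56/(3·38.76) = 55.56/116.28 = 0.4778

Final: 0.4778


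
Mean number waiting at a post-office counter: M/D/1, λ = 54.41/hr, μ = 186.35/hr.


ρ = 54.41/186.35 = 0.2920
M/D/1: Lq = ρ²/(2(1−ρ)) = 0.08525/(2·0.7080) = 0.06020

Final: 0.06020


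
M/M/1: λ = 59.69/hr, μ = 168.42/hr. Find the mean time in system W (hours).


W = 1/(μ−λ) = 1/(168.42 − 59.69) = 1/108.73 = 0.009197 hr

Final: 0.009197 hr


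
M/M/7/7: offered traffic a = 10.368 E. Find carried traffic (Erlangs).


B(7,10.368) = 0.425085 (Erlang-B)
Carried load = a(1 − B) = 10.368·(1 − 0.425085) = 10.368·0.574915 = 5.9607 E

Final: 5.9607 Erlangs


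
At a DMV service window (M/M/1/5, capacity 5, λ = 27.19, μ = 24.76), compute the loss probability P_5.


ρ = λ/μ = 27.19/24.76 = 1.0981
P_K = (1−ρ)ρ^K/(1−ρ^(K+1)) = (-0.09814·1.596956)/(1 − 1.753684)
= -0.156729/-0.753684 = 0.207950

Final: 0.207950


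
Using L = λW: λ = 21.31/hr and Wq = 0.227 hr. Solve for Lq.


Lq = λWq = 21.31·0.227 = 4.8374

Final: 4.8374


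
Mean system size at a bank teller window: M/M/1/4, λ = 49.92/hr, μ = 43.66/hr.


ρ = 49.92/43.66 = 1.1434
L = ρ[1 − (K+1)ρ^K + Kρ^(K+1)] / [(1−ρ)(1−ρ^(K+1))]
Numerator: 1.1434·(1 − 5·1.709084 + 4·1.954133) = 0.309987
Denominator: (-0.1434)·(-0.954133) = 0.136804
L = 0.309987/0.136804 = 2.2659

Final: 2.2659


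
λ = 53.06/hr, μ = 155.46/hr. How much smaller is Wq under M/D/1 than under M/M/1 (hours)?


ρ = 53.06/155.46 = 0.3413
Wq(M/M/1) = ρ/(μ−λ) = 0.3413/102.40 = 0.003333 hr
Wq(M/D/1) = ρ/(2(μ−λ)) = 0.001667 hr
Savings = 0.003333 − 0.001667 = 0.001667 hr

Final: 0.001667 hr


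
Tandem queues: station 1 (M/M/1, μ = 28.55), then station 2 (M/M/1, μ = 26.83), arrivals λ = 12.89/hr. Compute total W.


Each node sees arrival rate λ = 12.89/hr (tandem ⇒ throughput preserved).
W₁ = 1/(μ₁−λ) = 1/(28.55−12.89) = 0.06386 hr
W₂ = 1/(μ₂−λ) = 1/(26.83−12.89) = 0.07174 hr
W_total = W₁ + W₂ = 0.06386 + 0.07174 = 0.13559 hr

Final: 0.13559 hr


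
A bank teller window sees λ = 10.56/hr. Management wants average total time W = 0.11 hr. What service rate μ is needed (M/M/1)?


W = 1/(μ−λ) ⇒ μ − λ = 1/W = 1/0.11 = 9.0909
μ = λ + 1/W = 10.56 + 9.0909 = 19.6509 per hr

Final: 19.6509 /hr


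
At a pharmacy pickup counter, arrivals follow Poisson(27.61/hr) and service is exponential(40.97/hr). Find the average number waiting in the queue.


ρ = 27.61/40.97 = 0.6739
Lq = ρ²/(1−ρ) = 0.4542/0.3261 = 1.3927

Final: 1.3927


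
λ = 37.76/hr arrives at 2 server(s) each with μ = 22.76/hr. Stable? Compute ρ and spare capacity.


Total capacity cμ = 2·22.76 = 45.52/hr
ρ = λ/(cμ) = 37.76/45.52 = 0.8295
Stable ⇔ ρ < 1: YES
Spare capacity = cμ − λ = 45.52 − 37.76 = 7.76/hr

Final: ρ = 0.8295; stable; margin = 7.76/hr


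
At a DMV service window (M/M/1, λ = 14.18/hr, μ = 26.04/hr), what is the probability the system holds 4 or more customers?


ρ = 14.18/26.04 = 0.5445
P(N ≥ n) = ρ^n = 0.5445^4 = 0.087931

Final: 0.087931


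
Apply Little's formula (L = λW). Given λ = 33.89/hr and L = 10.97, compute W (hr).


W = L/λ = 10.97/33.89 = 0.3237 hr

Final: 0.3237 hr


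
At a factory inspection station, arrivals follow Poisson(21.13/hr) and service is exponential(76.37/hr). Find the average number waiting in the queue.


ρ = 21.13/76.37 = 0.2767
Lq = ρ²/(1−ρ) = 0.07655/0.7233 = 0.1058

Final: 0.1058


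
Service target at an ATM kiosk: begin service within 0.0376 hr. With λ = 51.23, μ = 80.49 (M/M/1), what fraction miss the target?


ρ = 51.23/80.49 = 0.6365
P(Wq > t) = ρ·e^{−(μ−λ)t} = 0.6365·e^{−1.1002}
= 0.6365·0.332813 = 0.211827

Final: 0.211827


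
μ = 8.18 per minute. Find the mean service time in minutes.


Mean service time = 1/μ = 1/8.18 minute = 0.12225 minute
In minutes: 0.12225 × 1 = 0.1222 min

Final: 0.1222 min


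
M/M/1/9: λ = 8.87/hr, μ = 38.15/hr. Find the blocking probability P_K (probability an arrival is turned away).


ρ = λ/μ = 8.87/38.15 = 0.2325
P_K = (1−ρ)ρ^K/(1−ρ^(K+1)) = (0.7675·0.000001985)/(1 − 0.0000004616)
= 0.000001524/1.000000 = 0.000001524

Final: 0.000001524


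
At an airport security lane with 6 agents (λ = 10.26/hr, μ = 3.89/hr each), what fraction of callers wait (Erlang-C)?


a = λ/μ = 2.6375; ρ = a/6 = 0.4396
P₀ = 0.070981 (from M/M/c formula)
C(c,a) = [a^c/(c!(1−ρ))]·P₀ = [336.65615/(720·0.5604)]·0.070981
= 0.83435·0.070981 = 0.059223

Final: 0.059223


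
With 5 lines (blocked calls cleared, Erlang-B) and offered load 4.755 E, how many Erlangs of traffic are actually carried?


B(5,4.755) = 0.264671 (Erlang-B)
Carried load = a(1 − B) = 4.755·(1 − 0.264671) = 4.755·0.735329 = 3.4965 E

Final: 3.4965 Erlangs


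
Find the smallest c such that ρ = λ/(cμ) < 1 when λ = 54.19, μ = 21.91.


Stability requires cμ > λ ⇔ c > λ/μ.
λ/μ = 54.19/21.91 = 2.4733
Minimum integer c = ⌊2.4733⌋ + 1 = 3
Check: 3·21.91 = 65.73 > 54.19, while 2·21.91 = 43.82 ≤ 54.19

Final: 3 servers


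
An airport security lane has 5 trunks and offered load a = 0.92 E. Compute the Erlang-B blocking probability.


B(c,a) = (a^c/c!) / Σ_{k=0}^{c} a^k/k!
a^5/5! = 0.005492
Σ terms (k=0..5): 1.00000 + 0.92000 + 0.42320 + 0.12978 + 0.02985 + 0.005492 = 2.508323
B = 0.005492/2.508323 = 0.002190

Final: 0.002190


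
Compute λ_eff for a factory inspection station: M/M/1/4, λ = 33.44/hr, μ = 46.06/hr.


ρ = 0.7260; P_K = (1−ρ)ρ^4/(1−ρ^5) = 0.095354
λ_eff = λ(1 − P_K) = 33.44·(1 − 0.095354) = 33.44·0.904646 = 30.2514 /hr

Final: 30.2514 /hr


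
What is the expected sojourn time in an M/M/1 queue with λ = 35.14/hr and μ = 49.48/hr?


W = 1/(μ−λ) = 1/(49.48 − 35.14) = 1/14.34 = 0.06974 hr

Final: 0.06974 hr


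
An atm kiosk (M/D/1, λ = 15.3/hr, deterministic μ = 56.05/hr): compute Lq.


ρ = 15.3/56.05 = 0.2730
M/D/1: Lq = ρ²/(2(1−ρ)) = 0.07451/(2·0.7270) = 0.05124

Final: 0.05124


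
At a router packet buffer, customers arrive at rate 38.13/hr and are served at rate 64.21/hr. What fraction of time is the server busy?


ρ = λ/μ = 38.13/64.21 = 0.5938

Final: 0.5938


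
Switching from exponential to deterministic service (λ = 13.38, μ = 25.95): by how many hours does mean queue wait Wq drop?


ρ = 13.38/25.95 = 0.5156
Wq(M/M/1) = ρ/(μ−λ) = 0.5156/12.57 = 0.04102 hr
Wq(M/D/1) = ρ/(2(μ−λ)) = 0.02051 hr
Savings = 0.04102 − 0.02051 = 0.02051 hr

Final: 0.02051 hr


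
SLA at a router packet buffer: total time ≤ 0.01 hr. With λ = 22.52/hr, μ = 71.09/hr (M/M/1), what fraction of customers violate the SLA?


W ~ Exponential(μ−λ) for M/M/1.
μ − λ = 71.09 − 22.52 = 48.5700
P(W > t) = e^{−(μ−λ)t} = e^{−0.4857} = 0.615266

Final: 0.615266


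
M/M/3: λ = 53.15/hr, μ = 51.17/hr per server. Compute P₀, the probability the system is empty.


a = λ/μ = 53.15/51.17 = 1.0387; ρ = a/c = 0.3462
Σ_{k=0}^{2} a^k/k! (terms k=0..2) = 1.00000 + 1.03869 + 0.53944 = 2.57814
Tail: a^3/(3!(1−ρ)) = 1.12063/(6·0.6538) = 0.28569
P₀ = 1/(2.57814 + 0.28569) = 1/2.86382 = 0.349184

Final: 0.349184


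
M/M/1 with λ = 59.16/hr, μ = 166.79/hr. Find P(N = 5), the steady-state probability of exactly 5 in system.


ρ = 59.16/166.79 = 0.3547
P_n = (1−ρ)·ρ^n = (1 − 0.3547)·0.3547^5 = 0.6453·0.005614 = 0.003623

Final: 0.003623


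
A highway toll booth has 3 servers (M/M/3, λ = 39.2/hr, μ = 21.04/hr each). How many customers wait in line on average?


a = λ/μ = 1.8631; ρ = a/3 = 0.6210
P₀ = 0.134354
Lq = P₀·a^c·ρ / (c!·(1−ρ)²) = 0.134354·6.46727·0.6210/(6·0.14361)
= 0.62625

Final: 0.62625


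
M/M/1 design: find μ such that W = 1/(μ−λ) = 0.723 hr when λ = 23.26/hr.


W = 1/(μ−λ) ⇒ μ − λ = 1/W = 1/0.723 = 1.3831
μ = λ + 1/W = 23.26 + 1.3831 = 24.6431 per hr

Final: 24.6431 /hr


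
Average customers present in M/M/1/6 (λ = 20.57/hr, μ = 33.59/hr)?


ρ = 20.57/33.59 = 0.6124
L = ρ[1 − (K+1)ρ^K + Kρ^(K+1)] / [(1−ρ)(1−ρ^(K+1))]
Numerator: 0.6124·(1 − 7·0.052741 + 6·0.032298) = 0.504973
Denominator: (0.3876)·(0.967702) = 0.375096
L = 0.504973/0.375096 = 1.3462

Final: 1.3462


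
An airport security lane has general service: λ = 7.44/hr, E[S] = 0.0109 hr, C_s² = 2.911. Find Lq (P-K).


ρ = λ·E[S] = 7.44·0.0109 = 0.08110
Lq = ρ²(1+C_s²)/(2(1−ρ)) = 0.006577·(1+2.911)/(2·0.9189)
= 0.006577·3.9110/1.8378 = 0.01400

Final: 0.01400


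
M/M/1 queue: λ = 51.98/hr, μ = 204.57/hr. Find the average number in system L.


ρ = λ/μ = 51.98/204.57 = 0.2541
L = ρ/(1−ρ) = 0.2541/(1 − 0.2541) = 0.2541/0.7459 = 0.3407

Final: 0.3407


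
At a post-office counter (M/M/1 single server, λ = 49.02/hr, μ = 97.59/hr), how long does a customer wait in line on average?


ρ = 49.02/97.59 = 0.5023
Wq = ρ/(μ−λ) = 0.5023/(97.59 − 49.02) = 0.5023/48.57 = 0.01034 hr

Final: 0.01034 hr


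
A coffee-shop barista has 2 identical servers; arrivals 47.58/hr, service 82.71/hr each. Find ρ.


ρ = λ/(cμ) = 47.58/(2·82.71) = 47.58/165.42 = 0.2876

Final: 0.2876


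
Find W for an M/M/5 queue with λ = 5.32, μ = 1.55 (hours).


a = 3.4323; ρ = 0.6865; P₀ = 0.028166
Lq = P₀·a^c·ρ/(c!(1−ρ)²) = 0.78064
Wq = Lq/λ = 0.78064/5.32 = 0.14674 hr
W = Wq + 1/μ = 0.14674 + 0.64516 = 0.79190 hr

Final: 0.79190 hr


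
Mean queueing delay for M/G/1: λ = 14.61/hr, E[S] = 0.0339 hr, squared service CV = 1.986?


ρ = λ·E[S] = 14.61·0.0339 = 0.4953
E[S²] = E[S]²(1+C_s²) = 0.0339²·(1+1.986) = 0.003432
Wq = λ·E[S²]/(2(1−ρ)) = 14.61·0.003432/(2·0.5047) = 0.04967 hr

Final: 0.04967 hr


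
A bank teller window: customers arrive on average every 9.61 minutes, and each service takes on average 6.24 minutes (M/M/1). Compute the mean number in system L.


λ = 60/9.61 = 6.2435 /hr
μ = 60/6.24 = 9.6154 /hr
ρ = λ/μ = 6.2435/9.6154 = 0.6493
L = ρ/(1−ρ) = 0.6493/0.3507 = 1.8516

Final: 1.8516


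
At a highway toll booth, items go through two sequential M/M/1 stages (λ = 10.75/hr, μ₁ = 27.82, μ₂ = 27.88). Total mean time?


Each node sees arrival rate λ = 10.75/hr (tandem ⇒ throughput preserved).
W₁ = 1/(μ₁−λ) = 1/(27.82−10.75) = 0.05858 hr
W₂ = 1/(μ₂−λ) = 1/(27.88−10.75) = 0.05838 hr
W_total = W₁ + W₂ = 0.05858 + 0.05838 = 0.11696 hr

Final: 0.11696 hr


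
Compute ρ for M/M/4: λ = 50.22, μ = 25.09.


ρ = λ/(cμ) = 50.22/(4·25.09) = 50.22/100.36 = 0.5004

Final: 0.5004


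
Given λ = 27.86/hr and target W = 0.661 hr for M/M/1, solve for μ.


W = 1/(μ−λ) ⇒ μ − λ = 1/W = 1/0.661 = 1.5129
μ = λ + 1/W = 27.86 + 1.5129 = 29.3729 per hr

Final: 29.3729 /hr


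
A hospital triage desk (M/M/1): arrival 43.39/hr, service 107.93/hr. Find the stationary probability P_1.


ρ = 43.39/107.93 = 0.4020
P_n = (1−ρ)·ρ^n = (1 − 0.4020)·0.4020^1 = 0.5980·0.402020 = 0.240400

Final: 0.240400


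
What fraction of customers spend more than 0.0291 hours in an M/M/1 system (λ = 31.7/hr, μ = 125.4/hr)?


W ~ Exponential(μ−λ) for M/M/1.
μ − λ = 125.4 − 31.7 = 93.7000
P(W > t) = e^{−(μ−λ)t} = e^{−2.7267} = 0.065437

Final: 0.065437


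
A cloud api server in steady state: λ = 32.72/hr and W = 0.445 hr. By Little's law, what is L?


L = λW = 32.72·0.445 = 14.5604

Final: 14.5604


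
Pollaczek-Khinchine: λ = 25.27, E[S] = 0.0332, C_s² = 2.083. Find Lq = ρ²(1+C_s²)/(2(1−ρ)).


ρ = λ·E[S] = 25.27·0.0332 = 0.8390
Lq = ρ²(1+C_s²)/(2(1−ρ)) = 0.7039·(1+2.083)/(2·0.1610)
= 0.7039·3.0830/0.3221 = 6.73763

Final: 6.73763


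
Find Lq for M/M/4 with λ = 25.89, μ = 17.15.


a = λ/μ = 1.5096; ρ = a/4 = 0.3774
P₀ = 0.218815
Lq = P₀·a^c·ρ / (c!·(1−ρ)²) = 0.218815·5.19364·0.3774/(24·0.38762)
= 0.04610

Final: 0.04610


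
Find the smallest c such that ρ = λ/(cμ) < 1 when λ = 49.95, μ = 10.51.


Stability requires cμ > λ ⇔ c > λ/μ.
λ/μ = 49.95/10.51 = 4.7526
Minimum integer c = ⌊4.7526⌋ + 1 = 5
Check: 5·10.51 = 52.55 > 49.95, while 4·10.51 = 42.04 ≤ 49.95

Final: 5 servers


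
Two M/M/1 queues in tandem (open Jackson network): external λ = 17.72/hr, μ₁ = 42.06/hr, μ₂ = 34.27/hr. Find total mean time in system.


Each node sees arrival rate λ = 17.72/hr (tandem ⇒ throughput preserved).
W₁ = 1/(μ₁−λ) = 1/(42.06−17.72) = 0.04108 hr
W₂ = 1/(μ₂−λ) = 1/(34.27−17.72) = 0.06042 hr
W_total = W₁ + W₂ = 0.04108 + 0.06042 = 0.10151 hr

Final: 0.10151 hr


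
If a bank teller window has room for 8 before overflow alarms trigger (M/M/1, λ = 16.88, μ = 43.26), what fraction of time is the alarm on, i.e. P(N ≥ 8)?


ρ = 16.88/43.26 = 0.3902
P(N ≥ n) = ρ^n = 0.3902^8 = 0.0005374

Final: 0.0005374


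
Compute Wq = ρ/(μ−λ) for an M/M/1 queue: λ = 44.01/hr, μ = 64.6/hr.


ρ = 44.01/64.6 = 0.6813
Wq = ρ/(μ−λ) = 0.6813/(64.6 − 44.01) = 0.6813/20.59 = 0.03309 hr

Final: 0.03309 hr


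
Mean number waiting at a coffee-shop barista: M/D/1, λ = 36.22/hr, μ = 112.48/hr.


ρ = 36.22/112.48 = 0.3220
M/D/1: Lq = ρ²/(2(1−ρ)) = 0.1037/(2·0.6780) = 0.07647

Final: 0.07647


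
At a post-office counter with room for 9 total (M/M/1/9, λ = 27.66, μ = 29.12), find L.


ρ = 27.66/29.12 = 0.9499
L = ρ[1 − (K+1)ρ^K + Kρ^(K+1)] / [(1−ρ)(1−ρ^(K+1))]
Numerator: 0.9499·(1 − 10·0.629430 + 9·0.597872) = 0.082209
Denominator: (0.05014)·(0.402128) = 0.020162
L = 0.082209/0.020162 = 4.0775

Final: 4.0775


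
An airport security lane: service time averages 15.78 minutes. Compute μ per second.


μ = 1/(service time) in consistent units.
1 second = 0.0166667 min, so μ = 0.0166667/15.78 = 0.001056 per second

Final: 0.001056 /sec


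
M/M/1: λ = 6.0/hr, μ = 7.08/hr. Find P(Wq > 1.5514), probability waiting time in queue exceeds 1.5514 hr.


ρ = 6.0/7.08 = 0.8475
P(Wq > t) = ρ·e^{−(μ−λ)t} = 0.8475·e^{−1.6755}
= 0.8475·0.187212 = 0.158654

Final: 0.158654


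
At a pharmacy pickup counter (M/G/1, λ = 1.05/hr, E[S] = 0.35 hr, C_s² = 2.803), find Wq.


ρ = λ·E[S] = 1.05·0.35 = 0.3675
E[S²] = E[S]²(1+C_s²) = 0.35²·(1+2.803) = 0.465867
Wq = λ·E[S²]/(2(1−ρ)) = 1.05·0.465867/(2·0.6325) = 0.38669 hr

Final: 0.38669 hr


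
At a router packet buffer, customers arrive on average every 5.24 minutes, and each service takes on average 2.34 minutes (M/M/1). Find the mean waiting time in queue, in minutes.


λ = 60/5.24 = 11.4504 /hr
μ = 60/2.34 = 25.6410 /hr
ρ = λ/μ = 11.4504/25.6410 = 0.4466
Wq = ρ/(μ−λ) = 0.4466/(25.6410−11.4504) = 0.03147 hr
In minutes: 0.03147·60 = 1.888 min

Final: 1.888 min


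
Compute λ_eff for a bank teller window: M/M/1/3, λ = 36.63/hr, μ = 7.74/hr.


ρ = 4.7326; P_K = (1−ρ)ρ^3/(1−ρ^4) = 0.790273
λ_eff = λ(1 − P_K) = 36.63·(1 − 0.790273) = 36.63·0.209727 = 7.6823 /hr

Final: 7.6823 /hr


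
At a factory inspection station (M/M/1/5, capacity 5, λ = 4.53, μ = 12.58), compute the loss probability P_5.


ρ = λ/μ = 4.53/12.58 = 0.3601
P_K = (1−ρ)ρ^K/(1−ρ^(K+1)) = (0.6399·0.006055)/(1 − 0.002180)
= 0.003874/0.997820 = 0.003883

Final: 0.003883


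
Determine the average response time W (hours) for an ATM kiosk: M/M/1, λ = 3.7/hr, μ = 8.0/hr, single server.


W = 1/(μ−λ) = 1/(8.0 − 3.7) = 1/4.30 = 0.2326 hr

Final: 0.2326 hr


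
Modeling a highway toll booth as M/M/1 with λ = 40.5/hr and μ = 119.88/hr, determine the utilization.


ρ = λ/μ = 40.5/119.88 = 0.3378

Final: 0.3378


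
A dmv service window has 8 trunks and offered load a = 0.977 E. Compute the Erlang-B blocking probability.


B(c,a) = (a^c/c!) / Σ_{k=0}^{c} a^k/k!
a^8/8! = 0.00002059
Σ terms (k=0..8): 1.00000 + 0.97700 + 0.47726 + 0.15543 + 0.03796 + 0.007418 + 0.001208 + 0.0001686 + 0.00002059 = 2.656472
B = 0.00002059/2.656472 = 0.000007751

Final: 0.000007751


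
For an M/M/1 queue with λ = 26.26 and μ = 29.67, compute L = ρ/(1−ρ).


ρ = λ/μ = 26.26/29.67 = 0.8851
L = ρ/(1−ρ) = 0.8851/(1 − 0.8851) = 0.8851/0.1149 = 7.7009

Final: 7.7009


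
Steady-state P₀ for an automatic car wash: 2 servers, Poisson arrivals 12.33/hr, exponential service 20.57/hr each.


a = λ/μ = 12.33/20.57 = 0.5994; ρ = a/c = 0.2997
Σ_{k=0}^{1} a^k/k! (terms k=0..1) = 1.00000 + 0.59942 = 1.59942
Tail: a^2/(2!(1−ρ)) = 0.35930/(2·0.7003) = 0.25654
P₀ = 1/(1.59942 + 0.25654) = 1/1.85595 = 0.538807

Final: 0.538807


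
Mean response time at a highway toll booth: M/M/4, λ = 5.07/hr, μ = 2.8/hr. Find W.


a = 1.8107; ρ = 0.4527; P₀ = 0.159798
Lq = P₀·a^c·ρ/(c!(1−ρ)²) = 0.10816
Wq = Lq/λ = 0.10816/5.07 = 0.02133 hr
W = Wq + 1/μ = 0.02133 + 0.35714 = 0.37848 hr

Final: 0.37848 hr


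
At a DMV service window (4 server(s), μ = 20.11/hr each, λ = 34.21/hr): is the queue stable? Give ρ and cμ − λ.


Total capacity cμ = 4·20.11 = 80.44/hr
ρ = λ/(cμ) = 34.21/80.44 = 0.4253
Stable ⇔ ρ < 1: YES
Spare capacity = cμ − λ = 80.44 − 34.21 = 46.23/hr

Final: ρ = 0.4253; stable; margin = 46.23/hr


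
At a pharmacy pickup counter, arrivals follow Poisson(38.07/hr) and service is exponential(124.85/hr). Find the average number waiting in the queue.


ρ = 38.07/124.85 = 0.3049
Lq = ρ²/(1−ρ) = 0.09298/0.6951 = 0.1338

Final: 0.1338


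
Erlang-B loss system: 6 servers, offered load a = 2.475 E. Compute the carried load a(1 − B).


B(6,2.475) = 0.027236 (Erlang-B)
Carried load = a(1 − B) = 2.475·(1 − 0.027236) = 2.475·0.972764 = 2.4076 E

Final: 2.4076 Erlangs


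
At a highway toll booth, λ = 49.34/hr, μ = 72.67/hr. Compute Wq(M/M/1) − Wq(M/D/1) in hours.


ρ = 49.34/72.67 = 0.6790
Wq(M/M/1) = ρ/(μ−λ) = 0.6790/23.33 = 0.02910 hr
Wq(M/D/1) = ρ/(2(μ−λ)) = 0.01455 hr
Savings = 0.02910 − 0.01455 = 0.01455 hr

Final: 0.01455 hr


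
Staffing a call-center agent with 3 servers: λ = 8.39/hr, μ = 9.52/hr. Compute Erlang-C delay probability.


a = λ/μ = 0.8813; ρ = a/3 = 0.2938
P₀ = 0.411322 (from M/M/c formula)
C(c,a) = [a^c/(c!(1−ρ))]·P₀ = [0.68450/(6·0.7062)]·0.411322
= 0.16154·0.411322 = 0.066444

Final: 0.066444


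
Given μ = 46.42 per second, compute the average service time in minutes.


Mean service time = 1/μ = 1/46.42 second = 0.02154 second
In minutes: 0.02154 × 0.0166667 = 0.0003590 min

Final: 0.0003590 min


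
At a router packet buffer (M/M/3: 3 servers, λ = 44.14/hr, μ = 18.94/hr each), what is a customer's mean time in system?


a = 2.3305; ρ = 0.7768; P₀ = 0.064518
Lq = P₀·a^c·ρ/(c!(1−ρ)²) = 2.12315
Wq = Lq/λ = 2.12315/44.14 = 0.04810 hr
W = Wq + 1/μ = 0.04810 + 0.05280 = 0.10090 hr

Final: 0.10090 hr


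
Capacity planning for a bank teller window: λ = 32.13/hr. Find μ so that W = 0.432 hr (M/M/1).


W = 1/(μ−λ) ⇒ μ − λ = 1/W = 1/0.432 = 2.3148
μ = λ + 1/W = 32.13 + 2.3148 = 34.4448 per hr

Final: 34.4448 /hr


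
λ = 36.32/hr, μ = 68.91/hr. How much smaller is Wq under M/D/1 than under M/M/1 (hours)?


ρ = 36.32/68.91 = 0.5271
Wq(M/M/1) = ρ/(μ−λ) = 0.5271/32.59 = 0.01617 hr
Wq(M/D/1) = ρ/(2(μ−λ)) = 0.008086 hr
Savings = 0.01617 − 0.008086 = 0.008086 hr

Final: 0.008086 hr


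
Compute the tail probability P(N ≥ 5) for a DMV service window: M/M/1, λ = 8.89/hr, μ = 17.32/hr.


ρ = 8.89/17.32 = 0.5133
P(N ≥ n) = ρ^n = 0.5133^5 = 0.035626

Final: 0.035626


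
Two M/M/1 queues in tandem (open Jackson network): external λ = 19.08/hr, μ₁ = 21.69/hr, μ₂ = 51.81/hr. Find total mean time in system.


Each node sees arrival rate λ = 19.08/hr (tandem ⇒ throughput preserved).
W₁ = 1/(μ₁−λ) = 1/(21.69−19.08) = 0.38314 hr
W₂ = 1/(μ₂−λ) = 1/(51.81−19.08) = 0.03055 hr
W_total = W₁ + W₂ = 0.38314 + 0.03055 = 0.41369 hr

Final: 0.41369 hr


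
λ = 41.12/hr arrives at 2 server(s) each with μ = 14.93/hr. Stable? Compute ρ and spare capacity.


Total capacity cμ = 2·14.93 = 29.86/hr
ρ = λ/(cμ) = 41.12/29.86 = 1.3771
Stable ⇔ ρ < 1: NO
Spare capacity = cμ − λ = 29.86 − 41.12 = -11.26/hr

Final: ρ = 1.3771; unstable; margin = -11.26/hr


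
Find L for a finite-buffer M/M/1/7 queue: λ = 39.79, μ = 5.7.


ρ = 39.79/5.7 = 6.9807
L = ρ[1 − (K+1)ρ^K + Kρ^(K+1)] / [(1−ρ)(1−ρ^(K+1))]
Numerator: 6.9807·(1 − 8·807780.907935 + 7·5638877.601179) = 230432245.514512
Denominator: (-5.9807)·(-5638876.601179) = 33724439.181440
L = 230432245.514512/33724439.181440 = 6.8328

Final: 6.8328


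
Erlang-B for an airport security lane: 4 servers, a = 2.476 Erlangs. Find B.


B(c,a) = (a^c/c!) / Σ_{k=0}^{c} a^k/k!
a^4/4! = 1.565998
Σ terms (k=0..4): 1.00000 + 2.47600 + 3.06529 + 2.52988 + 1.56600 = 10.637171
B = 1.565998/10.637171 = 0.147219

Final: 0.147219


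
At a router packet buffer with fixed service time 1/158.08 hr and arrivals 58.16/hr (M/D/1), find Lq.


ρ = 58.16/158.08 = 0.3679
M/D/1: Lq = ρ²/(2(1−ρ)) = 0.1354/(2·0.6321) = 0.10708

Final: 0.10708


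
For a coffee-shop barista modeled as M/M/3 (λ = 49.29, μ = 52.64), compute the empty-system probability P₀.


a = λ/μ = 49.29/52.64 = 0.9364; ρ = a/c = 0.3121
Σ_{k=0}^{2} a^k/k! (terms k=0..2) = 1.00000 + 0.93636 + 0.43839 = 2.37475
Tail: a^3/(3!(1−ρ)) = 0.82097/(6·0.6879) = 0.19891
P₀ = 1/(2.37475 + 0.19891) = 1/2.57366 = 0.388552

Final: 0.388552


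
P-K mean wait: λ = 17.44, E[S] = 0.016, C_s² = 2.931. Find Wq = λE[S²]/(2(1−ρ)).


ρ = λ·E[S] = 17.44·0.016 = 0.2790
E[S²] = E[S]²(1+C_s²) = 0.016²·(1+2.931) = 0.001006
Wq = λ·E[S²]/(2(1−ρ)) = 17.44·0.001006/(2·0.7210) = 0.01217 hr

Final: 0.01217 hr


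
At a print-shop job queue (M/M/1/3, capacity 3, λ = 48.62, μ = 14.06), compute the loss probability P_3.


ρ = λ/μ = 48.62/14.06 = 3.4580
P_K = (1−ρ)ρ^K/(1−ρ^(K+1)) = (-2.4580·41.351275)/(1 − 142.994237)
= -101.642963/-141.994237 = 0.715825

Final: 0.715825


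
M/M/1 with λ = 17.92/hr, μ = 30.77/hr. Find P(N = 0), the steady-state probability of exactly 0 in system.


ρ = 17.92/30.77 = 0.5824
P_n = (1−ρ)·ρ^n = (1 − 0.5824)·0.5824^0 = 0.4176·1.000000 = 0.417615

Final: 0.417615


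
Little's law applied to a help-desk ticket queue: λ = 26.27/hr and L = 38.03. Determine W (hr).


W = L/λ = 38.03/26.27 = 1.4477 hr

Final: 1.4477 hr


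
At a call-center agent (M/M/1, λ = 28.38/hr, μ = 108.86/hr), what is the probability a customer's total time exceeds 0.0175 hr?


W ~ Exponential(μ−λ) for M/M/1.
μ − λ = 108.86 − 28.38 = 80.4800
P(W > t) = e^{−(μ−λ)t} = e^{−1.4084} = 0.244534

Final: 0.244534


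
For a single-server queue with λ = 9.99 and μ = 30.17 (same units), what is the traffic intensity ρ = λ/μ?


ρ = λ/μ = 9.99/30.17 = 0.3311

Final: 0.3311


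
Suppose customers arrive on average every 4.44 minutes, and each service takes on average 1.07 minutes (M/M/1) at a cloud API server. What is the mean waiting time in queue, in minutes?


λ = 60/4.44 = 13.5135 /hr
μ = 60/1.07 = 56.0748 /hr
ρ = λ/μ = 13.5135/56.0748 = 0.2410
Wq = ρ/(μ−λ) = 0.2410/(56.0748−13.5135) = 0.005662 hr
In minutes: 0.005662·60 = 0.3397 min

Final: 0.3397 min


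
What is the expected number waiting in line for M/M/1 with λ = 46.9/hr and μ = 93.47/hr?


ρ = 46.9/93.47 = 0.5018
Lq = ρ²/(1−ρ) = 0.2518/0.4982 = 0.5053

Final: 0.5053


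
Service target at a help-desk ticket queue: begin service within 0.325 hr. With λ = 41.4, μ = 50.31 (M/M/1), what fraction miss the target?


ρ = 41.4/50.31 = 0.8229
P(Wq > t) = ρ·e^{−(μ−λ)t} = 0.8229·e^{−2.8958}
= 0.8229·0.055258 = 0.045471

Final: 0.045471


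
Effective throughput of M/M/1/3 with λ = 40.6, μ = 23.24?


ρ = 1.7470; P_K = (1−ρ)ρ^3/(1−ρ^4) = 0.479013
λ_eff = λ(1 − P_K) = 40.6·(1 − 0.479013) = 40.6·0.520987 = 21.1521 /hr

Final: 21.1521 /hr


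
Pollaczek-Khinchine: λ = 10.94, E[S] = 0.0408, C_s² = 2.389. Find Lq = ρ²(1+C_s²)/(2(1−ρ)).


ρ = λ·E[S] = 10.94·0.0408 = 0.4464
Lq = ρ²(1+C_s²)/(2(1−ρ)) = 0.1992·(1+2.389)/(2·0.5536)
= 0.1992·3.3890/1.1073 = 0.60977

Final: 0.60977


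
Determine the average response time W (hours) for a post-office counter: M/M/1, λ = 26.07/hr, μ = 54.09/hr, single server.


W = 1/(μ−λ) = 1/(54.09 − 26.07) = 1/28.02 = 0.03569 hr

Final: 0.03569 hr


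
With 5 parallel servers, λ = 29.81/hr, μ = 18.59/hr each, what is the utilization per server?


ρ = λ/(cμ) = 29.81/(5·18.59) = 29.81/92.95 = 0.3207

Final: 0.3207


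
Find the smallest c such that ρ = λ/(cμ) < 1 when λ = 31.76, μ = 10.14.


Stability requires cμ > λ ⇔ c > λ/μ.
λ/μ = 31.76/10.14 = 3.1321
Minimum integer c = ⌊3.1321⌋ + 1 = 4
Check: 4·10.14 = 40.56 > 31.76, while 3·10.14 = 30.42 ≤ 31.76

Final: 4 servers


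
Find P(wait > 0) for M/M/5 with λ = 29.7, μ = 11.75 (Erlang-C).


a = λ/μ = 2.5277; ρ = a/5 = 0.5055
P₀ = 0.077800 (from M/M/c formula)
C(c,a) = [a^c/(c!(1−ρ))]·P₀ = [103.17938/(120·0.4945)]·0.077800
= 1.73890·0.077800 = 0.135286

Final: 0.135286


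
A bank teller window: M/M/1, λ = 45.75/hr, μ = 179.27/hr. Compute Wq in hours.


ρ = 45.75/179.27 = 0.2552
Wq = ρ/(μ−λ) = 0.2552/(179.27 − 45.75) = 0.2552/133.52 = 0.001911 hr

Final: 0.001911 hr


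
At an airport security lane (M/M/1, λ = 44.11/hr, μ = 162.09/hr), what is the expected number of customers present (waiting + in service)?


ρ = λ/μ = 44.11/162.09 = 0.2721
L = ρ/(1−ρ) = 0.2721/(1 − 0.2721) = 0.2721/0.7279 = 0.3739

Final: 0.3739


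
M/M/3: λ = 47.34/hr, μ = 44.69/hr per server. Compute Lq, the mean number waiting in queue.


a = λ/μ = 1.0593; ρ = a/3 = 0.3531
P₀ = 0.341694
Lq = P₀·a^c·ρ / (c!·(1−ρ)²) = 0.341694·1.18865·0.3531/(6·0.41848)
= 0.05712

Final: 0.05712


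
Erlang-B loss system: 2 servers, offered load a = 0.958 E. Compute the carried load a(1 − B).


B(2,0.958) = 0.189865 (Erlang-B)
Carried load = a(1 − B) = 0.958·(1 − 0.189865) = 0.958·0.810135 = 0.7761 E

Final: 0.7761 Erlangs


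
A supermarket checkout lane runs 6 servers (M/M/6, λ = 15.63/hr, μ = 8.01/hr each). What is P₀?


a = λ/μ = 15.63/8.01 = 1.9513; ρ = a/c = 0.3252
Σ_{k=0}^{5} a^k/k! (terms k=0..5) = 1.00000 + 1.95131 + 1.90381 + 1.23831 + 0.60408 + 0.23575 = 6.93325
Tail: a^6/(6!(1−ρ)) = 55.20250/(720·0.6748) = 0.11362
P₀ = 1/(6.93325 + 0.11362) = 1/7.04688 = 0.141907

Final: 0.141907


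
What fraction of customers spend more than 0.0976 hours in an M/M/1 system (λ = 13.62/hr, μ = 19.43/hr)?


W ~ Exponential(μ−λ) for M/M/1.
μ − λ = 19.43 − 13.62 = 5.8100
P(W > t) = e^{−(μ−λ)t} = e^{−0.5671} = 0.567193

Final: 0.567193


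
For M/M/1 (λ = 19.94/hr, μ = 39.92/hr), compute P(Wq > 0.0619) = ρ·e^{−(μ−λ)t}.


ρ = 19.94/39.92 = 0.4995
P(Wq > t) = ρ·e^{−(μ−λ)t} = 0.4995·e^{−1.2368}
= 0.4995·0.290323 = 0.145016

Final: 0.145016


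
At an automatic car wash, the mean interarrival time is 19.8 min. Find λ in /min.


λ = 1/(interarrival time) in consistent units.
1 minute = 1 min, so λ = 1/19.8 = 0.05051 per minute

Final: 0.05051 /min


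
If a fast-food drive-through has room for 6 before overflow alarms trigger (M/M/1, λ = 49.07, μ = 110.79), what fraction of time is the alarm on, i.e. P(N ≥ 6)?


ρ = 49.07/110.79 = 0.4429
P(N ≥ n) = ρ^n = 0.4429^6 = 0.007549

Final: 0.007549


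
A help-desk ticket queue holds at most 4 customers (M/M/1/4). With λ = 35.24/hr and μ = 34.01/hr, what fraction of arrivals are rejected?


ρ = λ/μ = 35.24/34.01 = 1.0362
P_K = (1−ρ)ρ^K/(1−ρ^(K+1)) = (-0.03617·1.152702)/(1 − 1.194390)
= -0.041688/-0.194390 = 0.214457

Final: 0.214457


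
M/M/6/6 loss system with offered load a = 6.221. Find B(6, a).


B(c,a) = (a^c/c!) / Σ_{k=0}^{c} a^k/k!
a^6/6! = 80.506086
Σ terms (k=0..6): 1.00000 + 6.22100 + 19.35042 + 40.12632 + 62.40646 + 77.64612 + 80.50609 = 287.256411
B = 80.506086/287.256411 = 0.280259

Final: 0.280259


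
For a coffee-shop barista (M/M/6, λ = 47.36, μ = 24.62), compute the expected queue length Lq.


a = λ/μ = 1.9236; ρ = a/6 = 0.3206
P₀ = 0.145904
Lq = P₀·a^c·ρ / (c!·(1−ρ)²) = 0.145904·50.66895·0.3206/(720·0.46158)
= 0.007132

Final: 0.007132


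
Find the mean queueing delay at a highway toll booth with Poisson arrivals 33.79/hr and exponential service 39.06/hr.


ρ = 33.79/39.06 = 0.8651
Wq = ρ/(μ−λ) = 0.8651/(39.06 − 33.79) = 0.8651/5.27 = 0.1642 hr

Final: 0.1642 hr


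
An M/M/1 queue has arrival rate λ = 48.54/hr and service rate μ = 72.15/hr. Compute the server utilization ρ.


ρ = λ/μ = 48.54/72.15 = 0.6728

Final: 0.6728


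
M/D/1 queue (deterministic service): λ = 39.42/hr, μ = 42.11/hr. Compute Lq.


ρ = 39.42/42.11 = 0.9361
M/D/1: Lq = ρ²/(2(1−ρ)) = 0.8763/(2·0.06388) = 6.85908

Final: 6.85908


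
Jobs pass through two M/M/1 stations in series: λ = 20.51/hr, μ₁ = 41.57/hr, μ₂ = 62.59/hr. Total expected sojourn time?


Each node sees arrival rate λ = 20.51/hr (tandem ⇒ throughput preserved).
W₁ = 1/(μ₁−λ) = 1/(41.57−20.51) = 0.04748 hr
W₂ = 1/(μ₂−λ) = 1/(62.59−20.51) = 0.02376 hr
W_total = W₁ + W₂ = 0.04748 + 0.02376 = 0.07125 hr

Final: 0.07125 hr


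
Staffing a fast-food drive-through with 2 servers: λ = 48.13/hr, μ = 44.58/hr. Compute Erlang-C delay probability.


a = λ/μ = 1.0796; ρ = a/2 = 0.5398
P₀ = 0.298856 (from M/M/c formula)
C(c,a) = [a^c/(c!(1−ρ))]·P₀ = [1.16561/(2·0.4602)]·0.298856
= 1.26646·0.298856 = 0.378489

Final: 0.378489


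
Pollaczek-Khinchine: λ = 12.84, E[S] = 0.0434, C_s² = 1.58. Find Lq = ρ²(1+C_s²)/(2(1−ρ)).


ρ = λ·E[S] = 12.84·0.0434 = 0.5573
Lq = ρ²(1+C_s²)/(2(1−ρ)) = 0.3105·(1+1.58)/(2·0.4427)
= 0.3105·2.5800/0.8855 = 0.90479

Final: 0.90479


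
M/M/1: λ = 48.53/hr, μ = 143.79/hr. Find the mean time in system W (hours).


W = 1/(μ−λ) = 1/(143.79 − 48.53) = 1/95.26 = 0.01050 hr

Final: 0.01050 hr


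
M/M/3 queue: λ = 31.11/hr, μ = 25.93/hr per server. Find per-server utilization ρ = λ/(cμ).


ρ = λ/(cμ) = 31.11/(3·25.93) = 31.11/77.79 = 0.3999

Final: 0.3999


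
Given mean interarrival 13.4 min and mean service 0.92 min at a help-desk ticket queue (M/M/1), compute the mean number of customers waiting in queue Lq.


λ = 60/13.4 = 4.4776 /hr
μ = 60/0.92 = 65.2174 /hr
ρ = λ/μ = 4.4776/65.2174 = 0.06866
Lq = ρ²/(1−ρ) = 0.004714/0.9313 = 0.005061

Final: 0.005061


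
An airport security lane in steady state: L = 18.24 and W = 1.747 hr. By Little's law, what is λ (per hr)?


λ = L/W = 18.24/1.747 = 10.4408 /hr

Final: 10.4408 /hr


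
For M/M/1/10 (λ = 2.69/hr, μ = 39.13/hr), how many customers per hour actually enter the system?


ρ = 0.06875; P_K = (1−ρ)ρ^10/(1−ρ^11) = 2.195e-12
λ_eff = λ(1 − P_K) = 2.69·(1 − 2.195e-12) = 2.69·1.000000 = 2.6900 /hr

Final: 2.6900 /hr


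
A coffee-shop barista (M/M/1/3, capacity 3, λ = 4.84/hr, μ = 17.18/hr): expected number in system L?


ρ = 4.84/17.18 = 0.2817
L = ρ[1 − (K+1)ρ^K + Kρ^(K+1)] / [(1−ρ)(1−ρ^(K+1))]
Numerator: 0.2817·(1 − 4·0.022360 + 3·0.006299) = 0.261850
Denominator: (0.7183)·(0.993701) = 0.713752
L = 0.261850/0.713752 = 0.3669

Final: 0.3669


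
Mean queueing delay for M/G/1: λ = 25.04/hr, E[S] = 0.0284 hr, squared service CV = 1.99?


ρ = λ·E[S] = 25.04·0.0284 = 0.7111
E[S²] = E[S]²(1+C_s²) = 0.0284²·(1+1.99) = 0.002412
Wq = λ·E[S²]/(2(1−ρ)) = 25.04·0.002412/(2·0.2889) = 0.10452 hr

Final: 0.10452 hr


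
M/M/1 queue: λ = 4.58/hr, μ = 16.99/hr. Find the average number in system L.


ρ = λ/μ = 4.58/16.99 = 0.2696
L = ρ/(1−ρ) = 0.2696/(1 − 0.2696) = 0.2696/0.7304 = 0.3691

Final: 0.3691


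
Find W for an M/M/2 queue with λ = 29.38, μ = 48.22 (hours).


a = 0.6093; ρ = 0.3046; P₀ = 0.532984
Lq = P₀·a^c·ρ/(c!(1−ρ)²) = 0.06233
Wq = Lq/λ = 0.06233/29.38 = 0.002122 hr
W = Wq + 1/μ = 0.002122 + 0.02074 = 0.02286 hr

Final: 0.02286 hr


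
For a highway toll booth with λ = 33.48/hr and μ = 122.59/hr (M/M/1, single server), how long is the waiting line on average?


ρ = 33.48/122.59 = 0.2731
Lq = ρ²/(1−ρ) = 0.07459/0.7269 = 0.1026

Final: 0.1026


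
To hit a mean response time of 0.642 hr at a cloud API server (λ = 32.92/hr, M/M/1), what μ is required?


W = 1/(μ−λ) ⇒ μ − λ = 1/W = 1/0.642 = 1.5576
μ = λ + 1/W = 32.92 + 1.5576 = 34.4776 per hr

Final: 34.4776 /hr


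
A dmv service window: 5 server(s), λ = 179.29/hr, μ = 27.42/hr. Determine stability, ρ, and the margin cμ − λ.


Total capacity cμ = 5·27.42 = 137.10/hr
ρ = λ/(cμ) = 179.29/137.10 = 1.3077
Stable ⇔ ρ < 1: NO
Spare capacity = cμ − λ = 137.10 − 179.29 = -42.19/hr

Final: ρ = 1.3077; unstable; margin = -42.19/hr


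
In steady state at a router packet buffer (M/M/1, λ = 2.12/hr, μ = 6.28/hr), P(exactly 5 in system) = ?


ρ = 2.12/6.28 = 0.3376
P_n = (1−ρ)·ρ^n = (1 − 0.3376)·0.3376^5 = 0.6624·0.004384 = 0.002904

Final: 0.002904


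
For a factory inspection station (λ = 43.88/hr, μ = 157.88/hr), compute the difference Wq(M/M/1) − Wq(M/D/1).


ρ = 43.88/157.88 = 0.2779
Wq(M/M/1) = ρ/(μ−λ) = 0.2779/114.00 = 0.002438 hr
Wq(M/D/1) = ρ/(2(μ−λ)) = 0.001219 hr
Savings = 0.002438 − 0.001219 = 0.001219 hr

Final: 0.001219 hr


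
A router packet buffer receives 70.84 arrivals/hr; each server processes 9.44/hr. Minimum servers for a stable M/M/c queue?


Stability requires cμ > λ ⇔ c > λ/μ.
λ/μ = 70.84/9.44 = 7.5042
Minimum integer c = ⌊7.5042⌋ + 1 = 8
Check: 8·9.44 = 75.52 > 70.84, while 7·9.44 = 66.08 ≤ 70.84

Final: 8 servers


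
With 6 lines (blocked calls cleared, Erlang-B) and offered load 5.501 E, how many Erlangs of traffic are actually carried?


B(6,5.501) = 0.229095 (Erlang-B)
Carried load = a(1 − B) = 5.501·(1 − 0.229095) = 5.501·0.770905 = 4.2407 E

Final: 4.2407 Erlangs
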